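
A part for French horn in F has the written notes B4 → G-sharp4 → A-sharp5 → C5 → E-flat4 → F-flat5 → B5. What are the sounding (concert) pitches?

E4 C#4 D#5 F4 Ab3 Bbb4 E5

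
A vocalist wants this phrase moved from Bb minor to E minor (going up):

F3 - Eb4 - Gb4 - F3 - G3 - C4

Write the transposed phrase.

Bb minor to E minor up is an augmented fourth, so every note moves up by that interval.
F3 gives B3
Eb4 gives A4
Gb4 gives C5
F3 gives B3
G3 gives C#4
C4 gives F#4

B3 A4 C5 B3 C#4 F#4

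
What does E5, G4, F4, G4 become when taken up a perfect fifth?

E5 gives B5
G4 gives D5
F4 gives C5
G4 gives D5

B5 D5 C5 D5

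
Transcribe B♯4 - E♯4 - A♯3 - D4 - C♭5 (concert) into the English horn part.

Written C4 sounds as F3 on the English horn, so concert pitches are written a perfect fifth up.
B#4 -> F##5
E#4 -> B#4
A#3 -> E#4
D4 -> A4
Cb5 -> Gb5

F##5 B#4 E#4 A4 Gb5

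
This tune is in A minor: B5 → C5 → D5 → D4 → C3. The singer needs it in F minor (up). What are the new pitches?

G6 Ab5 Bb5 Bb4 Ab3

A minor to F minor up is a minor sixth, so every note moves up by that interval.
B5 gives G6
C5 gives Ab5
D5 gives Bb5
D4 gives Bb4
C3 gives Ab3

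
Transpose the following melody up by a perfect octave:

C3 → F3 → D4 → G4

C4 F4 D5 G5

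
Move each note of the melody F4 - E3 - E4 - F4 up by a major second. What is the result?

G4 F#3 F#4 G4

F4 becomes G4
E3 becomes F#3
E4 becomes F#4
F4 becomes G4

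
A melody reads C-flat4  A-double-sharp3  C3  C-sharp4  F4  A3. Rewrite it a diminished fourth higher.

Fbb4 D#4 Fb3 F4 Bbb4 Db4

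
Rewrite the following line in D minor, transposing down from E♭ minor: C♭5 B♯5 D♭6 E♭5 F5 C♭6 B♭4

E♭ minor to D minor down is a minor second, so every note moves down by that interval.
Cb5 -> Bb4
B#5 -> A##5
Db6 -> C6
Eb5 -> D5
F5 -> E5
Cb6 -> Bb5
Bb4 -> A4

Bb4 A##5 C6 D5 E5 Bb5 A4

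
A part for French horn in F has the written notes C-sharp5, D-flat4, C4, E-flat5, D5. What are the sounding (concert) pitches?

The French horn in F sounds a perfect fifth below written, so transpose each written note down a perfect fifth.
C#5 gives F#4
Db4 gives Gb3
C4 gives F3
Eb5 gives Ab4
D5 gives G4

F#4 Gb3 F3 Ab4 G4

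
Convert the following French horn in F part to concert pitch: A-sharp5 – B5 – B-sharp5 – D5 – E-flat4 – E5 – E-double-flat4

Written C4 on the French horn in F sounds as F3, a perfect fifth lower; apply that shift to every note.
A#5 gives D#5
B5 gives E5
B#5 gives E#5
D5 gives G4
Eb4 gives Ab3
E5 gives A4
Ebb4 gives Abb3

D#5 E5 E#5 G4 Ab3 A4 Abb3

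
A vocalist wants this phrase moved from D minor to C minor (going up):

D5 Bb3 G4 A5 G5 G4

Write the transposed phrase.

C6 Ab4 F5 G6 F6 F5

D minor to C minor up is a minor seventh, so every note moves up by that interval.
D5 gives C6
Bb3 gives Ab4
G4 gives F5
A5 gives G6
G5 gives F6
G4 gives F5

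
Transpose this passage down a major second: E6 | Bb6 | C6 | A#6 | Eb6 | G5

E6 down a major second is D6.
A major second down from Bb6 gives Ab6.
A major second down from C6 gives Bb5.
A major second down from A#6 gives G#6.
A major second down from Eb6 gives Db6.
G5 down a major second is F5.

D6 Ab6 Bb5 G#6 Db6 F5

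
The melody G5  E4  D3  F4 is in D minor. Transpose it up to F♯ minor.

B5 G#4 F#3 A4

From D up to F♯ is a major third; apply that to each pitch.
G5 gives B5
E4 gives G#4
D3 gives F#3
F4 gives A4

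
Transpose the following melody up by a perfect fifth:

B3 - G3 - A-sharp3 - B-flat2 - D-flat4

B3 → F#4
G3 → D4
A#3 → E#4
Bb2 → F3
Db4 → Ab4

F#4 D4 E#4 F3 Ab4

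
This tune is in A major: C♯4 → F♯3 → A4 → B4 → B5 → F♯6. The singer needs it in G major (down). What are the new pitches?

B3 E3 G4 A4 A5 E6

A major to G major down is a major second, so every note moves down by that interval.
C#4 to B3
F#3 to E3
A4 to G4
B4 to A4
B5 to A5
F#6 to E6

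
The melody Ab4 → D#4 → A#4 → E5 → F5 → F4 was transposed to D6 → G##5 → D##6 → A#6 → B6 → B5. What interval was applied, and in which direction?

From Ab4 to D6 is 11 letter names — an eleventh of some quality.
Ab4 to D6 is 18 semitones, which makes it an augmented eleventh; the second version is higher, so the direction is up.
Checking another pair — F4 → B5 — gives the same interval.

up an augmented eleventh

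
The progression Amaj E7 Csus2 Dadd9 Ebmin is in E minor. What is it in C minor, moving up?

Fmaj C7 Absus2 Bbadd9 Cbmin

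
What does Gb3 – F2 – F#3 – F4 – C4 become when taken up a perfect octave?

Gb4 F3 F#4 F5 C5

Gb3 gives Gb4
F2 gives F3
F#3 gives F#4
F4 gives F5
C4 gives C5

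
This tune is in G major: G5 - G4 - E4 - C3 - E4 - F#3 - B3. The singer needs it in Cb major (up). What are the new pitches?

G major to Cb major up is a diminished fourth, so every note moves up by that interval.
G5 gives Cb6
G4 gives Cb5
E4 gives Ab4
C3 gives Fb3
E4 gives Ab4
F#3 gives Bb3
B3 gives Eb4

Cb6 Cb5 Ab4 Fb3 Ab4 Bb3 Eb4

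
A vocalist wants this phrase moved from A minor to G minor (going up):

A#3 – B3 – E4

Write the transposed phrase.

G#4 A4 D5

From A up to G is a minor seventh; apply that to each pitch.
A#3 -> G#4
B3 -> A4
E4 -> D5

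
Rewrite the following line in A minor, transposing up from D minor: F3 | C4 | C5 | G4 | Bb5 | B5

C4 G4 G5 D5 F6 F#6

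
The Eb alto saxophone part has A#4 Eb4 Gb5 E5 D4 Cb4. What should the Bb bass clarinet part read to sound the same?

First find concert pitch: the Eb alto saxophone sounds a major sixth below written, so A#4 Eb4 Gb5 E5 D4 Cb4 sounds C#4 Gb3 Bbb4 G4 F3 Ebb3.
Then write for Bb bass clarinet: it sounds a major ninth below written, so the part must be a major ninth above concert.
C#4 → D#5
Gb3 → Ab4
Bbb4 → Cb6
G4 → A5
F3 → G4
Ebb3 → Fb4

D#5 Ab4 Cb6 A5 G4 Fb4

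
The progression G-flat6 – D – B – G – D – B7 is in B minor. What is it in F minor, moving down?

Dbb6 Ab F Db Ab F7

B minor down to F minor is an augmented fourth; each chord root moves by that interval while the quality stays the same.
G-flat6: root G-flat down an augmented fourth → Dbb, giving Dbb6.
D: root D down an augmented fourth → Ab, giving Ab.
B: root B down an augmented fourth → F, giving F.
G: root G down an augmented fourth → Db, giving Db.
D: root D down an augmented fourth → Ab, giving Ab.
B7: root B down an augmented fourth → F, giving F7.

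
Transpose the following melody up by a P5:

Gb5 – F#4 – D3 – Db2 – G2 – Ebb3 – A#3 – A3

Gb5: a fifth up reaches D, and 7 semitones makes it Db6.
F#4: a fifth up reaches C, and 7 semitones makes it C#5.
A perfect fifth up from D3 gives A3.
Db2: a fifth up reaches A, and 7 semitones makes it Ab2.
G2: a fifth up reaches D, and 7 semitones makes it D3.
Ebb3 up a perfect fifth is Bbb3.
A#3 up a perfect fifth is E#4.
A perfect fifth up from A3 gives E4.

Db6 C#5 A3 Ab2 D3 Bbb3 E#4 E4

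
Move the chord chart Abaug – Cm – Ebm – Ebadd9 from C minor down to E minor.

Caug Em Gm Gadd9

C minor down to E minor is a minor sixth; each chord root moves by that interval while the quality stays the same.
Abaug: root Ab down a minor sixth → C, giving Caug.
Cm: root C down a minor sixth → E, giving Em.
Ebm: root Eb down a minor sixth → G, giving Gm.
Ebadd9: root Eb down a minor sixth → G, giving Gadd9.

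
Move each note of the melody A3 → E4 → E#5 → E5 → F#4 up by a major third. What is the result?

A3 gives C#4
E4 gives G#4
E#5 gives G##5
E5 gives G#5
F#4 gives A#4

C#4 G#4 G##5 G#5 A#4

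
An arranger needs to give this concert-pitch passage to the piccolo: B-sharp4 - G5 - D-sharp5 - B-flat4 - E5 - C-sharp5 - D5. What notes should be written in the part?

Written C4 sounds as C5 on the piccolo, so concert pitches are written a perfect octave down.
B#4 → B#3
G5 → G4
D#5 → D#4
Bb4 → Bb3
E5 → E4
C#5 → C#4
D5 → D4

B#3 G4 D#4 Bb3 E4 C#4 D4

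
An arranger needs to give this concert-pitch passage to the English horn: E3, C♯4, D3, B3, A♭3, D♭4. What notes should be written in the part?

B3 G#4 A3 F#4 Eb4 Ab4

The English horn sounds a perfect fifth below written, so the written part must be a perfect fifth above concert — transpose each note up.
E3 → B3
C#4 → G#4
D3 → A3
B3 → F#4
Ab3 → Eb4
Db4 → Ab4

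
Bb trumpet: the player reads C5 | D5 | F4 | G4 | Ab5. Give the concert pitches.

Written C4 on the Bb trumpet sounds as Bb3, a major second lower; apply that shift to every note.
C5 → Bb4
D5 → C5
F4 → Eb4
G4 → F4
Ab5 → Gb5

Bb4 C5 Eb4 F4 Gb5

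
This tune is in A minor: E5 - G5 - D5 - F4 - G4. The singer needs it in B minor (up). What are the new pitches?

F#5 A5 E5 G4 A4

A minor to B minor up is a major second, so every note moves up by that interval.
E5 to F#5
G5 to A5
D5 to E5
F4 to G4
G4 to A4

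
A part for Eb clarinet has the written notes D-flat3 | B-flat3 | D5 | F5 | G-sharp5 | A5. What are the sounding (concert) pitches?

The Eb clarinet sounds a minor third above written, so transpose each written note up a minor third.
Db3 → Fb3
Bb3 → Db4
D5 → F5
F5 → Ab5
G#5 → B5
A5 → C6

Fb3 Db4 F5 Ab5 B5 C6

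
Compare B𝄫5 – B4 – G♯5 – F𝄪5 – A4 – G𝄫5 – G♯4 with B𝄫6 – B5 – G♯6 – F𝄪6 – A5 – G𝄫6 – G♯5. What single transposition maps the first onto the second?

up a perfect octave

From Bbb5 to Bbb6 is 8 letter names — an octave of some quality.
Bbb5 to Bbb6 is 12 semitones, which makes it a perfect octave; the second version is higher, so the direction is up.
Checking another pair — G#4 → G#5 — gives the same interval.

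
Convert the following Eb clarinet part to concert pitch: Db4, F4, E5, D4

Fb4 Ab4 G5 F4

Written C4 on the Eb clarinet sounds as Eb4, a minor third higher; apply that shift to every note.
Db4 to Fb4
F4 to Ab4
E5 to G5
D4 to F4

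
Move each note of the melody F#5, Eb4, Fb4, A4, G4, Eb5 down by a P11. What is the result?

C#4 Bb2 Cb3 E3 D3 Bb3

F#5 -> C#4
Eb4 -> Bb2
Fb4 -> Cb3
A4 -> E3
G4 -> D3
Eb5 -> Bb3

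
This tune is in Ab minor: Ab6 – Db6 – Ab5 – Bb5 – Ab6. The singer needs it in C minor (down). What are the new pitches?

C6 F5 C5 D5 C6

Ab minor to C minor down is a minor sixth, so every note moves down by that interval.
Ab6 -> C6
Db6 -> F5
Ab5 -> C5
Bb5 -> D5
Ab6 -> C6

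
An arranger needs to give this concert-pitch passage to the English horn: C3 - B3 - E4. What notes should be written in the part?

G3 F#4 B4

Written C4 sounds as F3 on the English horn, so concert pitches are written a perfect fifth up.
C3 → G3
B3 → F#4
E4 → B4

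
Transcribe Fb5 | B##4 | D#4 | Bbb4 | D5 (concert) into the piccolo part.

Fb4 B##3 D#3 Bbb3 D4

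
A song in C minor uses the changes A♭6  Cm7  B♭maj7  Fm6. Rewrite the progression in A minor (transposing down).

C minor down to A minor is a minor third; each chord root moves by that interval while the quality stays the same.
A♭6: root A♭ down a minor third → F, giving F6.
Cm7: root C down a minor third → A, giving Am7.
B♭maj7: root B♭ down a minor third → G, giving Gmaj7.
Fm6: root F down a minor third → D, giving Dm6.

F6 Am7 Gmaj7 Dm6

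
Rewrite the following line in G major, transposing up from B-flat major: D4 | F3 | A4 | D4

B4 D4 F#5 B4

From B-flat up to G is a major sixth; apply that to each pitch.
D4 -> B4
F3 -> D4
A4 -> F#5
D4 -> B4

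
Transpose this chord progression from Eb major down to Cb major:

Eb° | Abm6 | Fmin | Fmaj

Cb° Fbm6 Dbmin Dbmaj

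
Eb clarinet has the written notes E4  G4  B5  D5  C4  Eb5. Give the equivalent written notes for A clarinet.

Bb4 Db5 F6 Ab5 Gb4 Bbb5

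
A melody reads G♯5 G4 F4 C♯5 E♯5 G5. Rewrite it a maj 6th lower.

G#5: a sixth down reaches B, and 9 semitones makes it B4.
G4 down a major sixth is Bb3.
A major sixth down from F4 gives Ab3.
A major sixth down from C#5 gives E4.
A major sixth down from E#5 gives G#4.
A major sixth down from G5 gives Bb4.

B4 Bb3 Ab3 E4 G#4 Bb4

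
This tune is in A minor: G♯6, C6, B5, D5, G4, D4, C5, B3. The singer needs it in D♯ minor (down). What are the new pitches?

C##6 F#5 E#5 G#4 C#4 G#3 F#4 E#3

A minor to D♯ minor down is a diminished fifth, so every note moves down by that interval.
G#6 gives C##6
C6 gives F#5
B5 gives E#5
D5 gives G#4
G4 gives C#4
D4 gives G#3
C5 gives F#4
B3 gives E#3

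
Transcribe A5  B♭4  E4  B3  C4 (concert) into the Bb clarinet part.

Written C4 sounds as Bb3 on the Bb clarinet, so concert pitches are written a major second up.
A5 gives B5
Bb4 gives C5
E4 gives F#4
B3 gives C#4
C4 gives D4

B5 C5 F#4 C#4 D4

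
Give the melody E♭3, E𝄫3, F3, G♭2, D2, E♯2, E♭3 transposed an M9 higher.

Eb3 to F4
Ebb3 to Fb4
F3 to G4
Gb2 to Ab3
D2 to E3
E#2 to F##3
Eb3 to F4

F4 Fb4 G4 Ab3 E3 F##3 F4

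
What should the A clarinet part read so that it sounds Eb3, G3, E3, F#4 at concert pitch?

Written C4 sounds as A3 on the A clarinet, so concert pitches are written a minor third up.
Eb3 becomes Gb3
G3 becomes Bb3
E3 becomes G3
F#4 becomes A4

Gb3 Bb3 G3 A4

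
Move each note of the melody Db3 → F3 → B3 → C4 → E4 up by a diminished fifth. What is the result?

Abb3 Cb4 F4 Gb4 Bb4

Db3 up a diminished fifth is Abb3.
A diminished fifth up from F3 gives Cb4.
B3 up a diminished fifth is F4.
C4: a fifth up reaches G, and 6 semitones makes it Gb4.
E4 up a diminished fifth is Bb4.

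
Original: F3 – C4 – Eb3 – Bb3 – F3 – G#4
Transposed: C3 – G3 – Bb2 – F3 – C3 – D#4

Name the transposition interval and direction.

From F3 to C3 is 4 letter names — a fourth of some quality.
C3 to F3 is 5 semitones, which makes it a perfect fourth; the second version is lower, so the direction is down.
Checking another pair — G#4 → D#4 — gives the same interval.

down a perfect fourth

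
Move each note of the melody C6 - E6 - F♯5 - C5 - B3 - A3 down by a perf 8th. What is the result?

C6: an octave down reaches C, and 12 semitones makes it C5.
E6: an octave down reaches E, and 12 semitones makes it E5.
A perfect octave down from F#5 gives F#4.
C5: an octave down reaches C, and 12 semitones makes it C4.
B3: an octave down reaches B, and 12 semitones makes it B2.
A3 down a perfect octave is A2.

C5 E5 F#4 C4 B2 A2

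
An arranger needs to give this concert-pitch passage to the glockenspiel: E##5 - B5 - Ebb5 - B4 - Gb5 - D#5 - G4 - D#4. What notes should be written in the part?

E##3 B3 Ebb3 B2 Gb3 D#3 G2 D#2

The glockenspiel sounds a perfect fifteenth above written, so the written part must be a perfect fifteenth below concert — transpose each note down.
E##5 -> E##3
B5 -> B3
Ebb5 -> Ebb3
B4 -> B2
Gb5 -> Gb3
D#5 -> D#3
G4 -> G2
D#4 -> D#2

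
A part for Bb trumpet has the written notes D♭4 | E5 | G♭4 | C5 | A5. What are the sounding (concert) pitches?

Cb4 D5 Fb4 Bb4 G5

Written C4 on the Bb trumpet sounds as Bb3, a major second lower; apply that shift to every note.
Db4 -> Cb4
E5 -> D5
Gb4 -> Fb4
C5 -> Bb4
A5 -> G5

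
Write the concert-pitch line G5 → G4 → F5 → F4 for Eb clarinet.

E5 E4 D5 D4

Written C4 sounds as Eb4 on the Eb clarinet, so concert pitches are written a minor third down.
G5 gives E5
G4 gives E4
F5 gives D5
F4 gives D4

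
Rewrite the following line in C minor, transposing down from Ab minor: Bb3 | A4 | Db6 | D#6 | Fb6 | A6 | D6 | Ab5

D3 C#4 F5 F##5 Ab5 C#6 F#5 C5

Ab minor to C minor down is a minor sixth, so every note moves down by that interval.
Bb3 -> D3
A4 -> C#4
Db6 -> F5
D#6 -> F##5
Fb6 -> Ab5
A6 -> C#6
D6 -> F#5
Ab5 -> C5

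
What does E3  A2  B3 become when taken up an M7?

D#4 G#3 A#4

E3: a seventh up reaches D, and 11 semitones makes it D#4.
A2 up a major seventh is G#3.
B3: a seventh up reaches A, and 11 semitones makes it A#4.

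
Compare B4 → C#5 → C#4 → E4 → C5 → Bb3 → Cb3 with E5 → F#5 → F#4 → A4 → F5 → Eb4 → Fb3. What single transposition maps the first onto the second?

From B4 to E5 is 4 letter names — a fourth of some quality.
B4 to E5 is 5 semitones, which makes it a perfect fourth; the second version is higher, so the direction is up.
Checking another pair — Cb3 → Fb3 — gives the same interval.

up a perfect fourth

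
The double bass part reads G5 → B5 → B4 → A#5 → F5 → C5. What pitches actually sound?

Written C4 on the double bass sounds as C3, a perfect octave lower; apply that shift to every note.
G5 -> G4
B5 -> B4
B4 -> B3
A#5 -> A#4
F5 -> F4
C5 -> C4

G4 B4 B3 A#4 F4 C4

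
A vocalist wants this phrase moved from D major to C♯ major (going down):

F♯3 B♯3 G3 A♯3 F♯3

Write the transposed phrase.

E#3 A##3 F#3 G##3 E#3

D major to C♯ major down is a minor second, so every note moves down by that interval.
F#3 -> E#3
B#3 -> A##3
G3 -> F#3
A#3 -> G##3
F#3 -> E#3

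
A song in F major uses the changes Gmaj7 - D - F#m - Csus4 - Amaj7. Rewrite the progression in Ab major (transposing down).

Bbmaj7 F Am Ebsus4 Cmaj7

F major down to Ab major is a major sixth; each chord root moves by that interval while the quality stays the same.
Gmaj7: root G down a major sixth → Bb, giving Bbmaj7.
D: root D down a major sixth → F, giving F.
F#m: root F# down a major sixth → A, giving Am.
Csus4: root C down a major sixth → Eb, giving Ebsus4.
Amaj7: root A down a major sixth → C, giving Cmaj7.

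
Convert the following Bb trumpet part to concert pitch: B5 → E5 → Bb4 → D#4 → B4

A5 D5 Ab4 C#4 A4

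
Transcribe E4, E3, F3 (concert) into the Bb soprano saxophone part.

Written C4 sounds as Bb3 on the Bb soprano saxophone, so concert pitches are written a major second up.
E4 → F#4
E3 → F#3
F3 → G3

F#4 F#3 G3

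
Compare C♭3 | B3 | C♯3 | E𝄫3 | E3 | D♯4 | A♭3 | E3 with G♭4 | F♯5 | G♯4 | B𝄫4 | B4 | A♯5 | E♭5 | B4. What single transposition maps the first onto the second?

up a perfect twelfth

From Cb3 to Gb4 is 12 letter names — a twelfth of some quality.
Cb3 to Gb4 is 19 semitones, which makes it a perfect twelfth; the second version is higher, so the direction is up.
Checking another pair — E3 → B4 — gives the same interval.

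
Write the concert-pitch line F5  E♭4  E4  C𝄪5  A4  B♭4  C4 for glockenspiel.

F3 Eb2 E2 C##3 A2 Bb2 C2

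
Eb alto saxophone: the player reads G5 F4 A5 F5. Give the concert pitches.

Written C4 on the Eb alto saxophone sounds as Eb3, a major sixth lower; apply that shift to every note.
G5 → Bb4
F4 → Ab3
A5 → C5
F5 → Ab4

Bb4 Ab3 C5 Ab4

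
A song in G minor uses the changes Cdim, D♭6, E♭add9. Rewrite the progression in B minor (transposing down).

Edim F6 Gadd9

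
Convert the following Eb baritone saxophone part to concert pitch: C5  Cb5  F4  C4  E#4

Eb3 Ebb3 Ab2 Eb2 G#2

The Eb baritone saxophone sounds a major thirteenth below written, so transpose each written note down a major thirteenth.
C5 to Eb3
Cb5 to Ebb3
F4 to Ab2
C4 to Eb2
E#4 to G#2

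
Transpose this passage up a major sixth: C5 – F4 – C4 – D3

C5 -> A5
F4 -> D5
C4 -> A4
D3 -> B3

A5 D5 A4 B3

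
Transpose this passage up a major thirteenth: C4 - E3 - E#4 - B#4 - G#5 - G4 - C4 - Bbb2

A5 C#5 C##6 G##6 E#7 E6 A5 Gb4

C4 to A5
E3 to C#5
E#4 to C##6
B#4 to G##6
G#5 to E#7
G4 to E6
C4 to A5
Bbb2 to Gb4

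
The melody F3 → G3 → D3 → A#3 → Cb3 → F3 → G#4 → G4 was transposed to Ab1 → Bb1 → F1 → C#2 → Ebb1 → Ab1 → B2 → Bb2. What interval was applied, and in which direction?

down a major thirteenth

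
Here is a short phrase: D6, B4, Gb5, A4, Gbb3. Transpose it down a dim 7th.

D6: a seventh down reaches E, and 9 semitones makes it E#5.
B4: a seventh down reaches C, and 9 semitones makes it C##4.
Gb5: a seventh down reaches A, and 9 semitones makes it A4.
A4 down a diminished seventh is B#3.
A diminished seventh down from Gbb3 gives Ab2.

E#5 C##4 A4 B#3 Ab2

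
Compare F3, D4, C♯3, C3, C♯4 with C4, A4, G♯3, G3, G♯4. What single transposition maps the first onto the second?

From F3 to C4 is 5 letter names — a fifth of some quality.
F3 to C4 is 7 semitones, which makes it a perfect fifth; the second version is higher, so the direction is up.
Checking another pair — C#4 → G#4 — gives the same interval.

up a perfect fifth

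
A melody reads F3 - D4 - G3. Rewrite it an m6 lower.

F3: a sixth down reaches A, and 8 semitones makes it A2.
D4: a sixth down reaches F, and 8 semitones makes it F#3.
G3 down a minor sixth is B2.

A2 F#3 B2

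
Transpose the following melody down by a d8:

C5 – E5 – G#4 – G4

C5: an octave down reaches C, and 11 semitones makes it C#4.
E5 down a diminished octave is E#4.
G#4 down a diminished octave is G##3.
G4 down a diminished octave is G#3.

C#4 E#4 G##3 G#3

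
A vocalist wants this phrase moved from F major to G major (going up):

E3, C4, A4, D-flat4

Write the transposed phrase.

F#3 D4 B4 Eb4

F major to G major up is a major second, so every note moves up by that interval.
E3 -> F#3
C4 -> D4
A4 -> B4
Db4 -> Eb4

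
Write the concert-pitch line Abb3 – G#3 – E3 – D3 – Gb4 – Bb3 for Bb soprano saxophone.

Bbb3 A#3 F#3 E3 Ab4 C4

The Bb soprano saxophone sounds a major second below written, so the written part must be a major second above concert — transpose each note up.
Abb3 to Bbb3
G#3 to A#3
E3 to F#3
D3 to E3
Gb4 to Ab4
Bb3 to C4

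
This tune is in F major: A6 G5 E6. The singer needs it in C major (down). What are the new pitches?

From F down to C is a perfect fourth; apply that to each pitch.
A6 becomes E6
G5 becomes D5
E6 becomes B5

E6 D5 B5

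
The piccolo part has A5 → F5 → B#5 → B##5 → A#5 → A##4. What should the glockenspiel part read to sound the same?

First find concert pitch: the piccolo sounds a perfect octave above written, so A5 F5 B#5 B##5 A#5 A##4 sounds A6 F6 B#6 B##6 A#6 A##5.
Then write for glockenspiel: it sounds a perfect fifteenth above written, so the part must be a perfect fifteenth below concert.
A6 → A4
F6 → F4
B#6 → B#4
B##6 → B##4
A#6 → A#4
A##5 → A##3

A4 F4 B#4 B##4 A#4 A##3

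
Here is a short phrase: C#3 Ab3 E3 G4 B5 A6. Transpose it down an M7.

D2 Bbb2 F2 Ab3 C5 Bb5

C#3 gives D2
Ab3 gives Bbb2
E3 gives F2
G4 gives Ab3
B5 gives C5
A6 gives Bb5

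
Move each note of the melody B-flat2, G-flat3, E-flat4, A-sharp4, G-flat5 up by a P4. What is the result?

Bb2 up a perfect fourth is Eb3.
Gb3 up a perfect fourth is Cb4.
A perfect fourth up from Eb4 gives Ab4.
A#4: a fourth up reaches D, and 5 semitones makes it D#5.
A perfect fourth up from Gb5 gives Cb6.

Eb3 Cb4 Ab4 D#5 Cb6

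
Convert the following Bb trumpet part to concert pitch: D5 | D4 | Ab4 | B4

Written C4 on the Bb trumpet sounds as Bb3, a major second lower; apply that shift to every note.
D5 -> C5
D4 -> C4
Ab4 -> Gb4
B4 -> A4

C5 C4 Gb4 A4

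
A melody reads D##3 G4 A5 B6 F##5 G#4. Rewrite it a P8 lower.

D##2 G3 A4 B5 F##4 G#3

D##3: an octave down reaches D, and 12 semitones makes it D##2.
A perfect octave down from G4 gives G3.
A perfect octave down from A5 gives A4.
A perfect octave down from B6 gives B5.
F##5: an octave down reaches F, and 12 semitones makes it F##4.
G#4 down a perfect octave is G#3.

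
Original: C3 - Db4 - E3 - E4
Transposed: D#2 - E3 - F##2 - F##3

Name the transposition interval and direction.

down a diminished seventh

Take the first pair: C3 → D#2. C to D spans 7 letter names, so the interval is some kind of seventh.
D#2 to C3 is 9 semitones, which makes it a diminished seventh; the second version is lower, so the direction is down.
Checking another pair — E4 → F##3 — gives the same interval.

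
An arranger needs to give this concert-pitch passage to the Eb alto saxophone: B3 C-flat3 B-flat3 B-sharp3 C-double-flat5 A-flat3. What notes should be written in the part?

Written C4 sounds as Eb3 on the Eb alto saxophone, so concert pitches are written a major sixth up.
B3 becomes G#4
Cb3 becomes Ab3
Bb3 becomes G4
B#3 becomes G##4
Cbb5 becomes Abb5
Ab3 becomes F4

G#4 Ab3 G4 G##4 Abb5 F4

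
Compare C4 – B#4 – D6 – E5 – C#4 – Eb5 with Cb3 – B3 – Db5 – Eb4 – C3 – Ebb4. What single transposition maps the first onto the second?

down an augmented octave

Take the first pair: C4 → Cb3. C to C spans 8 letter names, so the interval is some kind of octave.
Cb3 to C4 is 13 semitones, which makes it an augmented octave; the second version is lower, so the direction is down.
Checking another pair — Eb5 → Ebb4 — gives the same interval.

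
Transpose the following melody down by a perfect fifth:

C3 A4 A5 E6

F2 D4 D5 A5

C3 down a perfect fifth is F2.
A4: a fifth down reaches D, and 7 semitones makes it D4.
A perfect fifth down from A5 gives D5.
A perfect fifth down from E6 gives A5.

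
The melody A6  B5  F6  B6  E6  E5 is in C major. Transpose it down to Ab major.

From C down to Ab is a major third; apply that to each pitch.
A6 to F6
B5 to G5
F6 to Db6
B6 to G6
E6 to C6
E5 to C5

F6 G5 Db6 G6 C6 C5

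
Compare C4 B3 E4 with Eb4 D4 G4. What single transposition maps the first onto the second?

Take the first pair: C4 → Eb4. C to E spans 3 letter names, so the interval is some kind of third.
C4 to Eb4 is 3 semitones, which makes it a minor third; the second version is higher, so the direction is up.
Checking another pair — E4 → G4 — gives the same interval.

up a minor third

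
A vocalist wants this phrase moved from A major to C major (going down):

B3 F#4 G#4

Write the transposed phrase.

A major to C major down is a major sixth, so every note moves down by that interval.
B3 becomes D3
F#4 becomes A3
G#4 becomes B3

D3 A3 B3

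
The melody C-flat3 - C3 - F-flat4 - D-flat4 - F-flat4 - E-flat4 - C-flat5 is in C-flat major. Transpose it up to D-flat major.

From C-flat up to D-flat is a major second; apply that to each pitch.
Cb3 -> Db3
C3 -> D3
Fb4 -> Gb4
Db4 -> Eb4
Fb4 -> Gb4
Eb4 -> F4
Cb5 -> Db5

Db3 D3 Gb4 Eb4 Gb4 F4 Db5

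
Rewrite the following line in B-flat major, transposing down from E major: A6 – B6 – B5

Eb6 F6 F5

E major to B-flat major down is an augmented fourth, so every note moves down by that interval.
A6 gives Eb6
B6 gives F6
B5 gives F5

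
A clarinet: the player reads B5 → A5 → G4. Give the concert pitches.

The A clarinet sounds a minor third below written, so transpose each written note down a minor third.
B5 gives G#5
A5 gives F#5
G4 gives E4

G#5 F#5 E4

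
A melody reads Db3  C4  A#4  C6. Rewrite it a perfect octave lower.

Db3 gives Db2
C4 gives C3
A#4 gives A#3
C6 gives C5

Db2 C3 A#3 C5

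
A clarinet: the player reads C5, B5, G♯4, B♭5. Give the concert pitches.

A4 G#5 E#4 G5

Written C4 on the A clarinet sounds as A3, a minor third lower; apply that shift to every note.
C5 becomes A4
B5 becomes G#5
G#4 becomes E#4
Bb5 becomes G5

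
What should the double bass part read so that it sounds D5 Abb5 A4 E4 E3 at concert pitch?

Written C4 sounds as C3 on the double bass, so concert pitches are written a perfect octave up.
D5 → D6
Abb5 → Abb6
A4 → A5
E4 → E5
E3 → E4

D6 Abb6 A5 E5 E4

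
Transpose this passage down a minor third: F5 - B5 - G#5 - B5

D5 G#5 E#5 G#5

F5 to D5
B5 to G#5
G#5 to E#5
B5 to G#5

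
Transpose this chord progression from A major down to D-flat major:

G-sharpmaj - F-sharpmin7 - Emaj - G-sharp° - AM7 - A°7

Cmaj Bbmin7 Abmaj C° DbM7 Db°7

A major down to D-flat major is an augmented fifth; each chord root moves by that interval while the quality stays the same.
G-sharpmaj: root G-sharp down an augmented fifth → C, giving Cmaj.
F-sharpmin7: root F-sharp down an augmented fifth → Bb, giving Bbmin7.
Emaj: root E down an augmented fifth → Ab, giving Abmaj.
G-sharp°: root G-sharp down an augmented fifth → C, giving C°.
AM7: root A down an augmented fifth → Db, giving DbM7.
A°7: root A down an augmented fifth → Db, giving Db°7.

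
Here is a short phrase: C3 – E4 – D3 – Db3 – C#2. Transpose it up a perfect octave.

C4 E5 D4 Db4 C#3

C3 to C4
E4 to E5
D3 to D4
Db3 to Db4
C#2 to C#3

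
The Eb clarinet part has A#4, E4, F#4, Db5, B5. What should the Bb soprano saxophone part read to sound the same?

D#5 A4 B4 Gb5 E6

First find concert pitch: the Eb clarinet sounds a minor third above written, so A#4 E4 F#4 Db5 B5 sounds C#5 G4 A4 Fb5 D6.
Then write for Bb soprano saxophone: it sounds a major second below written, so the part must be a major second above concert.
C#5 → D#5
G4 → A4
A4 → B4
Fb5 → Gb5
D6 → E6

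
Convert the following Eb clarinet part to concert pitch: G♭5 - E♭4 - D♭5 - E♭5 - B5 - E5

Bbb5 Gb4 Fb5 Gb5 D6 G5

The Eb clarinet sounds a minor third above written, so transpose each written note up a minor third.
Gb5 -> Bbb5
Eb4 -> Gb4
Db5 -> Fb5
Eb5 -> Gb5
B5 -> D6
E5 -> G5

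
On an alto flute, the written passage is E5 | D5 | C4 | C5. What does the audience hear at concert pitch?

B4 A4 G3 G4

Written C4 on the alto flute sounds as G3, a perfect fourth lower; apply that shift to every note.
E5 to B4
D5 to A4
C4 to G3
C5 to G4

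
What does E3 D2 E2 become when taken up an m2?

F3 Eb2 F2

E3 gives F3
D2 gives Eb2
E2 gives F2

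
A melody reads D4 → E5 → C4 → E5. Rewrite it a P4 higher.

G4 A5 F4 A5

A perfect fourth up from D4 gives G4.
E5: a fourth up reaches A, and 5 semitones makes it A5.
C4: a fourth up reaches F, and 5 semitones makes it F4.
E5: a fourth up reaches A, and 5 semitones makes it A5.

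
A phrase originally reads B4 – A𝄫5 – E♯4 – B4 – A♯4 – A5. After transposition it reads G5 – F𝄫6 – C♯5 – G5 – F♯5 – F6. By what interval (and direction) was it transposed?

Take the first pair: B4 → G5. B to G spans 6 letter names, so the interval is some kind of sixth.
B4 to G5 is 8 semitones, which makes it a minor sixth; the second version is higher, so the direction is up.
Checking another pair — A5 → F6 — gives the same interval.

up a minor sixth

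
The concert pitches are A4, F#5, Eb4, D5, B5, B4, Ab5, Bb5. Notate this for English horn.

E5 C#6 Bb4 A5 F#6 F#5 Eb6 F6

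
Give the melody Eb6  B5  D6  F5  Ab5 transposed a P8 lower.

Eb5 B4 D5 F4 Ab4

Eb6 → Eb5
B5 → B4
D6 → D5
F5 → F4
Ab5 → Ab4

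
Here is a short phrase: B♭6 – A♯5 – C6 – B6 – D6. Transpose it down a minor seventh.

C6 B#4 D5 C#6 E5

Bb6 becomes C6
A#5 becomes B#4
C6 becomes D5
B6 becomes C#6
D6 becomes E5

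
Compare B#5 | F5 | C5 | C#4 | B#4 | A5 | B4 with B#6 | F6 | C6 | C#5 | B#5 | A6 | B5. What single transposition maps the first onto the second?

up a perfect octave

From B#5 to B#6 is 8 letter names — an octave of some quality.
B#5 to B#6 is 12 semitones, which makes it a perfect octave; the second version is higher, so the direction is up.
Checking another pair — B4 → B5 — gives the same interval.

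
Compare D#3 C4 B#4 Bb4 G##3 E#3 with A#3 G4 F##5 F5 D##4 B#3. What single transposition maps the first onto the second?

Take the first pair: D#3 → A#3. D to A spans 5 letter names, so the interval is some kind of fifth.
D#3 to A#3 is 7 semitones, which makes it a perfect fifth; the second version is higher, so the direction is up.
Checking another pair — E#3 → B#3 — gives the same interval.

up a perfect fifth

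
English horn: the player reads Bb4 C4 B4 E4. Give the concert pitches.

Eb4 F3 E4 A3

The English horn sounds a perfect fifth below written, so transpose each written note down a perfect fifth.
Bb4 gives Eb4
C4 gives F3
B4 gives E4
E4 gives A3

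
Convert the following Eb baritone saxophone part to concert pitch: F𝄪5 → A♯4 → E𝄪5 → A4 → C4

A#3 C#3 G##3 C3 Eb2

The Eb baritone saxophone sounds a major thirteenth below written, so transpose each written note down a major thirteenth.
F##5 to A#3
A#4 to C#3
E##5 to G##3
A4 to C3
C4 to Eb2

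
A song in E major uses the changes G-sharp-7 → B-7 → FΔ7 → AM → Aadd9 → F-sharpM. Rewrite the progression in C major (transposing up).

E-7 G-7 DbΔ7 FM Fadd9 DM

E major up to C major is a minor sixth; each chord root moves by that interval while the quality stays the same.
G-sharp-7: root G-sharp up a minor sixth → E, giving E-7.
B-7: root B up a minor sixth → G, giving G-7.
FΔ7: root F up a minor sixth → Db, giving DbΔ7.
AM: root A up a minor sixth → F, giving FM.
Aadd9: root A up a minor sixth → F, giving Fadd9.
F-sharpM: root F-sharp up a minor sixth → D, giving DM.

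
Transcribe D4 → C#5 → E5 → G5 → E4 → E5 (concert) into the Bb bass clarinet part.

Written C4 sounds as Bb2 on the Bb bass clarinet, so concert pitches are written a major ninth up.
D4 to E5
C#5 to D#6
E5 to F#6
G5 to A6
E4 to F#5
E5 to F#6

E5 D#6 F#6 A6 F#5 F#6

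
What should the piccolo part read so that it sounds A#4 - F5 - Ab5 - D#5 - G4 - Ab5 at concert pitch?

A#3 F4 Ab4 D#4 G3 Ab4

Written C4 sounds as C5 on the piccolo, so concert pitches are written a perfect octave down.
A#4 -> A#3
F5 -> F4
Ab5 -> Ab4
D#5 -> D#4
G4 -> G3
Ab5 -> Ab4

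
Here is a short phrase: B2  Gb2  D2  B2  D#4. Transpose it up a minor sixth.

B2 → G3
Gb2 → Ebb3
D2 → Bb2
B2 → G3
D#4 → B4

G3 Ebb3 Bb2 G3 B4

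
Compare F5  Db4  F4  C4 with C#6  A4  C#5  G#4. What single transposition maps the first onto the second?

up an augmented fifth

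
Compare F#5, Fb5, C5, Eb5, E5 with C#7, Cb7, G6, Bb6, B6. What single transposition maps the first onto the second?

Take the first pair: F#5 → C#7. F to C spans 12 letter names, so the interval is some kind of twelfth.
F#5 to C#7 is 19 semitones, which makes it a perfect twelfth; the second version is higher, so the direction is up.
Checking another pair — E5 → B6 — gives the same interval.

up a perfect twelfth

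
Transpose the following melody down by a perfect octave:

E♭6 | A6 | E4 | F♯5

Eb5 A5 E3 F#4

Eb6 -> Eb5
A6 -> A5
E4 -> E3
F#5 -> F#4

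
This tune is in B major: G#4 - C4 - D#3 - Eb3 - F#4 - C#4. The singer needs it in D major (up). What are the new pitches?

B4 Eb4 F#3 Gb3 A4 E4

From B up to D is a minor third; apply that to each pitch.
G#4 to B4
C4 to Eb4
D#3 to F#3
Eb3 to Gb3
F#4 to A4
C#4 to E4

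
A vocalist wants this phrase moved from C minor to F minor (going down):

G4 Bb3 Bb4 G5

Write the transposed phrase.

C4 Eb3 Eb4 C5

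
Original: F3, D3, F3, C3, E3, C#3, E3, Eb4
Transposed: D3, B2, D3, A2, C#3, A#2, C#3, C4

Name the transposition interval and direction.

down a minor third

From F3 to D3 is 3 letter names — a third of some quality.
D3 to F3 is 3 semitones, which makes it a minor third; the second version is lower, so the direction is down.
Checking another pair — Eb4 → C4 — gives the same interval.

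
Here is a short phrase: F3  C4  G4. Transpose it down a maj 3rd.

F3 gives Db3
C4 gives Ab3
G4 gives Eb4

Db3 Ab3 Eb4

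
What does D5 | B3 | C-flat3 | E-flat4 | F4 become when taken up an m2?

A minor second up from D5 gives Eb5.
A minor second up from B3 gives C4.
A minor second up from Cb3 gives Dbb3.
Eb4: a second up reaches F, and 1 semitone makes it Fb4.
A minor second up from F4 gives Gb4.

Eb5 C4 Dbb3 Fb4 Gb4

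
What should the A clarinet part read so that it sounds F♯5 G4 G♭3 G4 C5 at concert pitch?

The A clarinet sounds a minor third below written, so the written part must be a minor third above concert — transpose each note up.
F#5 becomes A5
G4 becomes Bb4
Gb3 becomes Bbb3
G4 becomes Bb4
C5 becomes Eb5

A5 Bb4 Bbb3 Bb4 Eb5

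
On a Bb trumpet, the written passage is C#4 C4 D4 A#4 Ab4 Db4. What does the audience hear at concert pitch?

Written C4 on the Bb trumpet sounds as Bb3, a major second lower; apply that shift to every note.
C#4 becomes B3
C4 becomes Bb3
D4 becomes C4
A#4 becomes G#4
Ab4 becomes Gb4
Db4 becomes Cb4

B3 Bb3 C4 G#4 Gb4 Cb4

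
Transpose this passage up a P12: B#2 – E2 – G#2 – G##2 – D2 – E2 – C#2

B#2 becomes F##4
E2 becomes B3
G#2 becomes D#4
G##2 becomes D##4
D2 becomes A3
E2 becomes B3
C#2 becomes G#3

F##4 B3 D#4 D##4 A3 B3 G#3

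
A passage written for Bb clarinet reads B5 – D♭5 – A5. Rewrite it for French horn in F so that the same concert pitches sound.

First find concert pitch: the Bb clarinet sounds a major second below written, so B5 D♭5 A5 sounds A5 Cb5 G5.
Then write for French horn in F: it sounds a perfect fifth below written, so the part must be a perfect fifth above concert.
A5 → E6
Cb5 → Gb5
G5 → D6

E6 Gb5 D6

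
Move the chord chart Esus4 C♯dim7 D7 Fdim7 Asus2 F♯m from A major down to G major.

A major down to G major is a major second; each chord root moves by that interval while the quality stays the same.
Esus4: root E down a major second → D, giving Dsus4.
C♯dim7: root C♯ down a major second → B, giving Bdim7.
D7: root D down a major second → C, giving C7.
Fdim7: root F down a major second → Eb, giving Ebdim7.
Asus2: root A down a major second → G, giving Gsus2.
F♯m: root F♯ down a major second → E, giving Em.

Dsus4 Bdim7 C7 Ebdim7 Gsus2 Em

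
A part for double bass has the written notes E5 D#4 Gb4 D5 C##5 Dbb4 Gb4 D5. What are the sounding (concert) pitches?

E4 D#3 Gb3 D4 C##4 Dbb3 Gb3 D4

Written C4 on the double bass sounds as C3, a perfect octave lower; apply that shift to every note.
E5 becomes E4
D#4 becomes D#3
Gb4 becomes Gb3
D5 becomes D4
C##5 becomes C##4
Dbb4 becomes Dbb3
Gb4 becomes Gb3
D5 becomes D4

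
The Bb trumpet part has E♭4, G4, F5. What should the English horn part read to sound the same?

First find concert pitch: the Bb trumpet sounds a major second below written, so E♭4 G4 F5 sounds Db4 F4 Eb5.
Then write for English horn: it sounds a perfect fifth below written, so the part must be a perfect fifth above concert.
Db4 → Ab4
F4 → C5
Eb5 → Bb5

Ab4 C5 Bb5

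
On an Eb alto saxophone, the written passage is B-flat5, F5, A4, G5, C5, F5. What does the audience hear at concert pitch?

Db5 Ab4 C4 Bb4 Eb4 Ab4

The Eb alto saxophone sounds a major sixth below written, so transpose each written note down a major sixth.
Bb5 gives Db5
F5 gives Ab4
A4 gives C4
G5 gives Bb4
C5 gives Eb4
F5 gives Ab4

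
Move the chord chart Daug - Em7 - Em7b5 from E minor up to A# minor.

G#aug A#m7 A#m7b5

E minor up to A# minor is an augmented fourth; each chord root moves by that interval while the quality stays the same.
Daug: root D up an augmented fourth → G#, giving G#aug.
Em7: root E up an augmented fourth → A#, giving A#m7.
Em7b5: root E up an augmented fourth → A#, giving A#m7b5.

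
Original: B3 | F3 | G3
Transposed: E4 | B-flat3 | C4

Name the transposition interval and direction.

up a perfect fourth

From B3 to E4 is 4 letter names — a fourth of some quality.
B3 to E4 is 5 semitones, which makes it a perfect fourth; the second version is higher, so the direction is up.
Checking another pair — G3 → C4 — gives the same interval.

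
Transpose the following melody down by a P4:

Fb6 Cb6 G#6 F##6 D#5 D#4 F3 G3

Cb6 Gb5 D#6 C##6 A#4 A#3 C3 D3

A perfect fourth down from Fb6 gives Cb6.
A perfect fourth down from Cb6 gives Gb5.
G#6 down a perfect fourth is D#6.
A perfect fourth down from F##6 gives C##6.
D#5 down a perfect fourth is A#4.
A perfect fourth down from D#4 gives A#3.
F3 down a perfect fourth is C3.
G3 down a perfect fourth is D3.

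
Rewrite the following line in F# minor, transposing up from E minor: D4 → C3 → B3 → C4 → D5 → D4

E minor to F# minor up is a major second, so every note moves up by that interval.
D4 gives E4
C3 gives D3
B3 gives C#4
C4 gives D4
D5 gives E5
D4 gives E4

E4 D3 C#4 D4 E5 E4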